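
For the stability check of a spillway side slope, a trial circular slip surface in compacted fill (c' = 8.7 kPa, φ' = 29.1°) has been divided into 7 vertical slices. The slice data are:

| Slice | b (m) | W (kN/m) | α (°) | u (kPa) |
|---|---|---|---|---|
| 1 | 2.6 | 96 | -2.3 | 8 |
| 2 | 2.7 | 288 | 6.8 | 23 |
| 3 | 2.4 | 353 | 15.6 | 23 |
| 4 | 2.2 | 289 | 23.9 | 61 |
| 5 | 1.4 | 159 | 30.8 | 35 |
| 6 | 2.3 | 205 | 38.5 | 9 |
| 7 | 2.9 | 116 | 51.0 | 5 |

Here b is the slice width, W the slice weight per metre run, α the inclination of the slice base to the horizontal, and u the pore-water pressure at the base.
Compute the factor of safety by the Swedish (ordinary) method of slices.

FS = 1.30

Ordinary method of slices: FS = Σ[c'·Δl_i + (W_i cosα_i − u_i·Δl_i)·tanφ'] / Σ W_i sinα_i, with Δl_i = b_i / cosα_i.
Slice 1: Δl = 2.6/cos(-2.3°) = 2.602 m; N'_1 = 96·cos(-2.3°) − 8·2.602 = 75.1; c'Δl = 22.64; W sinα = -3.9
Slice 2: Δl = 2.7/cos6.8° = 2.719 m; N'_2 = 288·cos6.8° − 23·2.719 = 223.4; c'Δl = 23.66; W sinα = 34.1
Slice 3: Δl = 2.4/cos15.6° = 2.492 m; N'_3 = 353·cos15.6° − 23·2.492 = 282.7; c'Δl = 21.68; W sinα = 94.9
Slice 4: Δl = 2.2/cos23.9° = 2.406 m; N'_4 = 289·cos23.9° − 61·2.406 = 117.4; c'Δl = 20.94; W sinα = 117.1
Slice 5: Δl = 1.4/cos30.8° = 1.630 m; N'_5 = 159·cos30.8° − 35·1.630 = 79.5; c'Δl = 14.18; W sinα = 81.4
Slice 6: Δl = 2.3/cos38.5° = 2.939 m; N'_6 = 205·cos38.5° − 9·2.939 = 134.0; c'Δl = 25.57; W sinα = 127.6
Slice 7: Δl = 2.9/cos51.0° = 4.608 m; N'_7 = 116·cos51.0° − 5·4.608 = 50.0; c'Δl = 40.09; W sinα = 90.1
Σc'Δl = 168.7 kN/m; ΣN' = 962.1 kN/m; ΣW sinα = 541.4 kN/m
Resisting = 168.7 + 962.1·tan29.1° = 168.7 + 535.5 = 704.3 kN/m
FS = 704.3 / 541.4 = 1.301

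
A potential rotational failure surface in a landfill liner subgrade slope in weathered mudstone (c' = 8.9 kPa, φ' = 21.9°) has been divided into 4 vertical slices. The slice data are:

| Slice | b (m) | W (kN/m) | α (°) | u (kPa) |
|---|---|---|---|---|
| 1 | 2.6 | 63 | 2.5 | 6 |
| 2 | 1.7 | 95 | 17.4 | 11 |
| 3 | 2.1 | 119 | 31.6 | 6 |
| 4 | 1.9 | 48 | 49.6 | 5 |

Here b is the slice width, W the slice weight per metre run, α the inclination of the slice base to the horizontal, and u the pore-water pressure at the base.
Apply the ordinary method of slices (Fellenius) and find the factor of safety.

Ordinary method of slices: FS = Σ[c'·Δl_i + (W_i cosα_i − u_i·Δl_i)·tanφ'] / Σ W_i sinα_i, with Δl_i = b_i / cosα_i.
Slice 1: Δl = 2.6/cos2.5° = 2.602 m; N'_1 = 63·cos2.5° − 6·2.602 = 47.3; c'Δl = 23.16; W sinα = 2.7
Slice 2: Δl = 1.7/cos17.4° = 1.782 m; N'_2 = 95·cos17.4° − 11·1.782 = 71.1; c'Δl = 15.86; W sinα = 28.4
Slice 3: Δl = 2.1/cos31.6° = 2.466 m; N'_3 = 119·cos31.6° − 6·2.466 = 86.6; c'Δl = 21.94; W sinα = 62.4
Slice 4: Δl = 1.9/cos49.6° = 2.932 m; N'_4 = 48·cos49.6° − 5·2.932 = 16.5; c'Δl = 26.09; W sinα = 36.6
Σc'Δl = 87.1 kN/m; ΣN' = 221.4 kN/m; ΣW sinα = 130.1 kN/m
Resisting = 87.1 + 221.4·tan21.9° = 87.1 + 89.0 = 176.1 kN/m
FS = 176.1 / 130.1 = 1.354

FS = 1.35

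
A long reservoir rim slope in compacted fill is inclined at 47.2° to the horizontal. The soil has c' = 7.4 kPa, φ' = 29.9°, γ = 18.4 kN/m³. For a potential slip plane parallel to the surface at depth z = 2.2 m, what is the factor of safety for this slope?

FS = 0.90

For an infinite slope with a slip plane parallel to the surface (no pore pressure): FS = [c' + γz cos²β tanφ'] / [γz sinβ cosβ].
γz = 18.4·2.2 = 40.48 kN/m²
Numerator = 7.4 + 40.48·cos²47.2°·tan29.9° = 7.4 + 40.48·0.4616·0.5750 = 18.146 kPa
Denominator = 40.48·sin47.2°·cos47.2° = 40.48·0.7337·0.6794 = 20.180 kPa
FS = 18.146 / 20.180 = 0.899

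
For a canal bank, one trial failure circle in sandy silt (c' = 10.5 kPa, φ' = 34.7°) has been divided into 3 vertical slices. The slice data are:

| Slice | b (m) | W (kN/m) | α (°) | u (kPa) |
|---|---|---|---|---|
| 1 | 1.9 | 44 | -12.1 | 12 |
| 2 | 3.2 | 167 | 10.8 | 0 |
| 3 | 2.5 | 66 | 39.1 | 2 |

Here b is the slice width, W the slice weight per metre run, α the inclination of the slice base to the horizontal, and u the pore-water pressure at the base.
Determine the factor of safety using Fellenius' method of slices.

Ordinary method of slices: FS = Σ[c'·Δl_i + (W_i cosα_i − u_i·Δl_i)·tanφ'] / Σ W_i sinα_i, with Δl_i = b_i / cosα_i.
Slice 1: Δl = 1.9/cos(-12.1°) = 1.943 m; N'_1 = 44·cos(-12.1°) − 12·1.943 = 19.7; c'Δl = 20.40; W sinα = -9.2
Slice 2: Δl = 3.2/cos10.8° = 3.258 m; N'_2 = 167·cos10.8° − 0·3.258 = 164.0; c'Δl = 34.21; W sinα = 31.3
Slice 3: Δl = 2.5/cos39.1° = 3.221 m; N'_3 = 66·cos39.1° − 2·3.221 = 44.8; c'Δl = 33.83; W sinα = 41.6
Σc'Δl = 88.4 kN/m; ΣN' = 228.5 kN/m; ΣW sinα = 63.7 kN/m
Resisting = 88.4 + 228.5·tan34.7° = 88.4 + 158.2 = 246.7 kN/m
FS = 246.7 / 63.7 = 3.873

FS = 3.87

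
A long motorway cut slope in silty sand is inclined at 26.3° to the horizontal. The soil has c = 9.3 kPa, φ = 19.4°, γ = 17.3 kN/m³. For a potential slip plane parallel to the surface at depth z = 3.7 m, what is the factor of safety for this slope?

For an infinite slope with a slip plane parallel to the surface (no pore pressure): FS = [c + γz cos²β tanφ] / [γz sinβ cosβ].
γz = 17.3·3.7 = 64.01 kN/m²
Numerator = 9.3 + 64.01·cos²26.3°·tan19.4° = 9.3 + 64.01·0.8037·0.3522 = 27.416 kPa
Denominator = 64.01·sin26.3°·cos26.3° = 64.01·0.4431·0.8965 = 25.425 kPa
FS = 27.416 / 25.425 = 1.078

FS = 1.08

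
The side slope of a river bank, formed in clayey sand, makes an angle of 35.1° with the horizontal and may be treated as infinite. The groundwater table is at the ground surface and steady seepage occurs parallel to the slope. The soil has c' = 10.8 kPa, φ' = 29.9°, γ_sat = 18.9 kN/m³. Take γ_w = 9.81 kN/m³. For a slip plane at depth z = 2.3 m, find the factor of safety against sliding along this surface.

With seepage parallel to the slope and the water table at the surface, the effective normal stress on the slip plane uses the buoyant unit weight γ' = γ_sat − γ_w while the driving shear stress uses γ_sat:
FS = [c' + γ' z cos²β tanφ'] / [γ_sat z sinβ cosβ]
γ' = 18.9 − 9.81 = 9.09 kN/m³
Numerator = 10.8 + 9.09·2.3·cos²35.1°·tan29.9° = 10.8 + 9.09·2.3·0.6694·0.5750 = 18.847 kPa
Denominator = 18.9·2.3·sin35.1°·cos35.1° = 18.9·2.3·0.5750·0.8181 = 20.450 kPa
FS = 18.847 / 20.450 = 0.922

FS = 0.92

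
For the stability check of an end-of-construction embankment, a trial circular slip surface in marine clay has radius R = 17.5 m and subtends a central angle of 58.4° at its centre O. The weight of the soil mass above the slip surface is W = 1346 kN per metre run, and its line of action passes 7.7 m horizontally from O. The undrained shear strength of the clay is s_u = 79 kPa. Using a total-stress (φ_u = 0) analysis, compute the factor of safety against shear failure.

Taking moments about the centre O, the resisting moment is provided by the undrained shear strength acting along the arc:
Arc length L_a = R·θ = 17.5·(58.4°·π/180) = 17.5·1.0193 = 17.84 m
M_R = s_u·L_a·R = 79·17.84·17.5 = 24660.0 kN·m/m
M_D = W·d = 1346·7.7 = 10364.2 kN·m/m
FS = M_R / M_D = 24660.0 / 10364.2 = 2.379

FS = 2.38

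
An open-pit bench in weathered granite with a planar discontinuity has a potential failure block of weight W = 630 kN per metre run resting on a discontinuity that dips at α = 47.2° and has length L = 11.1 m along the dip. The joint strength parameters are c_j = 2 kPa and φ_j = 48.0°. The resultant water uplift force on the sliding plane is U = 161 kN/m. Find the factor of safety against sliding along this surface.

FS = 0.69

Resolving the block weight along and normal to the plane and applying the Mohr–Coulomb strength on the joint:
N' = W cosα − U = 630·cos47.2° − 161 = 267.0 kN/m
Driving force T = W sinα = 630·sin47.2° = 462.2 kN/m
Resisting force R = c_j·L + N'·tanφ_j = 2·11.1 + 267.0·tan48.0° = 22.2 + 296.6 = 318.8 kN/m
FS = R / T = 318.8 / 462.2 = 0.690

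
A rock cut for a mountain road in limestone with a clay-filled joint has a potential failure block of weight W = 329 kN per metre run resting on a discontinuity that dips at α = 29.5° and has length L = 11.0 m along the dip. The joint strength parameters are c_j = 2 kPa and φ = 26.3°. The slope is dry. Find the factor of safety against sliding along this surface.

FS = 1.01

Resolving the block weight along and normal to the plane and applying the Mohr–Coulomb strength on the joint:
N' = W cosα = 329·cos29.5° = 286.3 kN/m
Driving force T = W sinα = 329·sin29.5° = 162.0 kN/m
Resisting force R = c_j·L + N'·tanφ = 2·11.0 + 286.3·tan26.3° = 22.0 + 141.5 = 163.5 kN/m
FS = R / T = 163.5 / 162.0 = 1.009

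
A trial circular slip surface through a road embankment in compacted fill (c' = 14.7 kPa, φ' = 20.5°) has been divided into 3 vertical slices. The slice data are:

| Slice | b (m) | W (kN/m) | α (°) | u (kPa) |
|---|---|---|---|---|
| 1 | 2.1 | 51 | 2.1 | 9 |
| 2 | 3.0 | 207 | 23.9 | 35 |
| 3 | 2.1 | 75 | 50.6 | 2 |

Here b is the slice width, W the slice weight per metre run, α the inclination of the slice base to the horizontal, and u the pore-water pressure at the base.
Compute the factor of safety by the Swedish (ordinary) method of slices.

Ordinary method of slices: FS = Σ[c'·Δl_i + (W_i cosα_i − u_i·Δl_i)·tanφ'] / Σ W_i sinα_i, with Δl_i = b_i / cosα_i.
Slice 1: Δl = 2.1/cos2.1° = 2.101 m; N'_1 = 51·cos2.1° − 9·2.101 = 32.1; c'Δl = 30.89; W sinα = 1.9
Slice 2: Δl = 3.0/cos23.9° = 3.281 m; N'_2 = 207·cos23.9° − 35·3.281 = 74.4; c'Δl = 48.24; W sinα = 83.9
Slice 3: Δl = 2.1/cos50.6° = 3.308 m; N'_3 = 75·cos50.6° − 2·3.308 = 41.0; c'Δl = 48.63; W sinα = 58.0
Σc'Δl = 127.8 kN/m; ΣN' = 147.4 kN/m; ΣW sinα = 143.7 kN/m
Resisting = 127.8 + 147.4·tan20.5° = 127.8 + 55.1 = 182.9 kN/m
FS = 182.9 / 143.7 = 1.273

FS = 1.27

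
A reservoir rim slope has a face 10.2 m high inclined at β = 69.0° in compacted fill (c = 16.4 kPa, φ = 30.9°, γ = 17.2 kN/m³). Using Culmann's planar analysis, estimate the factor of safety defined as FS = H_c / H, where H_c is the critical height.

FS = 1.41

H_c = (4c/γ) · sinβ cosφ / [1 − cos(β − φ)]
    = (4·16.4/17.2) · sin69.0°·cos30.9° / [1 − cos38.1°]
    = 3.814 · 0.8011 / 0.2131 = 14.34 m
FS = H_c / H = 14.34 / 10.2 = 1.406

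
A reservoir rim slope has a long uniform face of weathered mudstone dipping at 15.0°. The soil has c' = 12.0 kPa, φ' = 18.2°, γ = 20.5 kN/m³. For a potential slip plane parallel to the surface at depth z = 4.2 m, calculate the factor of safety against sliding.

FS = 1.78

For an infinite slope with a slip plane parallel to the surface (no pore pressure): FS = [c' + γz cos²β tanφ'] / [γz sinβ cosβ].
γz = 20.5·4.2 = 86.10 kN/m²
Numerator = 12.0 + 86.10·cos²15.0°·tan18.2° = 12.0 + 86.10·0.9330·0.3288 = 38.412 kPa
Denominator = 86.10·sin15.0°·cos15.0° = 86.10·0.2588·0.9659 = 21.525 kPa
FS = 38.412 / 21.525 = 1.785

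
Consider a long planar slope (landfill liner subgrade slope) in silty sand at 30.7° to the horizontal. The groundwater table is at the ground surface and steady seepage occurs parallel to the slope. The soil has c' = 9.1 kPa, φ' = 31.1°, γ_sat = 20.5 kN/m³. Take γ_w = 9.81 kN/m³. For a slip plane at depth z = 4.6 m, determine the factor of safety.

FS = 0.75

With seepage parallel to the slope and the water table at the surface, the effective normal stress on the slip plane uses the buoyant unit weight γ' = γ_sat − γ_w while the driving shear stress uses γ_sat:
FS = [c' + γ' z cos²β tanφ'] / [γ_sat z sinβ cosβ]
γ' = 20.5 − 9.81 = 10.69 kN/m³
Numerator = 9.1 + 10.69·4.6·cos²30.7°·tan31.1° = 9.1 + 10.69·4.6·0.7393·0.6032 = 31.032 kPa
Denominator = 20.5·4.6·sin30.7°·cos30.7° = 20.5·4.6·0.5105·0.8599 = 41.397 kPa
FS = 31.032 / 41.397 = 0.750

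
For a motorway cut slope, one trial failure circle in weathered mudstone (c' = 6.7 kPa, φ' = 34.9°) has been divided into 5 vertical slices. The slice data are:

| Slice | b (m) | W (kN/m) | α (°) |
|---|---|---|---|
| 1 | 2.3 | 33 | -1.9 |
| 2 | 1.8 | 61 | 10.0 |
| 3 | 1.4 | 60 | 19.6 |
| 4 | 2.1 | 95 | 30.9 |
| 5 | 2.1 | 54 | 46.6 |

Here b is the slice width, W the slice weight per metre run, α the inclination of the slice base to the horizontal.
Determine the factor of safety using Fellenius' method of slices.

Ordinary method of slices: FS = Σ[c'·Δl_i + (W_i cosα_i)·tanφ'] / Σ W_i sinα_i, with Δl_i = b_i / cosα_i.
Slice 1: Δl = 2.3/cos(-1.9°) = 2.301 m; N'_1 = 33·cos(-1.9°) = 33.0; c'Δl = 15.42; W sinα = -1.1
Slice 2: Δl = 1.8/cos10.0° = 1.828 m; N'_2 = 61·cos10.0° = 60.1; c'Δl = 12.25; W sinα = 10.6
Slice 3: Δl = 1.4/cos19.6° = 1.486 m; N'_3 = 60·cos19.6° = 56.5; c'Δl = 9.96; W sinα = 20.1
Slice 4: Δl = 2.1/cos30.9° = 2.447 m; N'_4 = 95·cos30.9° = 81.5; c'Δl = 16.40; W sinα = 48.8
Slice 5: Δl = 2.1/cos46.6° = 3.056 m; N'_5 = 54·cos46.6° = 37.1; c'Δl = 20.48; W sinα = 39.2
Σc'Δl = 74.5 kN/m; ΣN' = 268.2 kN/m; ΣW sinα = 117.6 kN/m
Resisting = 74.5 + 268.2·tan34.9° = 74.5 + 187.1 = 261.6 kN/m
FS = 261.6 / 117.6 = 2.224

FS = 2.22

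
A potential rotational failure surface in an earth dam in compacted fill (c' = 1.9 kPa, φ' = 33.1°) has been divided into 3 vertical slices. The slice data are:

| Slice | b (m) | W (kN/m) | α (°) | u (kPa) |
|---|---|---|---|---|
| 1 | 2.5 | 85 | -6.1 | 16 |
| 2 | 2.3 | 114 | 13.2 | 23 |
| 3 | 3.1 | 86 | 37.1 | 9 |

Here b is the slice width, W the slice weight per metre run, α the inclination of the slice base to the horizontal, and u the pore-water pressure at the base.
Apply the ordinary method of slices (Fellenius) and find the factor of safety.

Ordinary method of slices: FS = Σ[c'·Δl_i + (W_i cosα_i − u_i·Δl_i)·tanφ'] / Σ W_i sinα_i, with Δl_i = b_i / cosα_i.
Slice 1: Δl = 2.5/cos(-6.1°) = 2.514 m; N'_1 = 85·cos(-6.1°) − 16·2.514 = 44.3; c'Δl = 4.78; W sinα = -9.0
Slice 2: Δl = 2.3/cos13.2° = 2.362 m; N'_2 = 114·cos13.2° − 23·2.362 = 56.7; c'Δl = 4.49; W sinα = 26.0
Slice 3: Δl = 3.1/cos37.1° = 3.887 m; N'_3 = 86·cos37.1° − 9·3.887 = 33.6; c'Δl = 7.38; W sinα = 51.9
Σc'Δl = 16.7 kN/m; ΣN' = 134.6 kN/m; ΣW sinα = 68.9 kN/m
Resisting = 16.7 + 134.6·tan33.1° = 16.7 + 87.7 = 104.4 kN/m
FS = 104.4 / 68.9 = 1.515

FS = 1.52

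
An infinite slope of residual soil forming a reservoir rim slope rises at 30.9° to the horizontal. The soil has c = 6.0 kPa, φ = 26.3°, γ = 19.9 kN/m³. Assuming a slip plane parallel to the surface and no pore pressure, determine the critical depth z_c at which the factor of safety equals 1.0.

Setting FS = 1.00 in FS = [c + γz cos²β tanφ] / [γz sinβ cosβ] and solving for z:
z = c / [γ cosβ (FS·sinβ − cosβ·tanφ)]
  = 6.0 / [19.9·cos30.9°·(1.00·sin30.9° − cos30.9°·tan26.3°)]
  = 6.0 / [19.9·0.8581·(1.00·0.5135 − 0.8581·0.4942)]
  = 6.0 / 1.5276 = 3.928 m

z_c = 3.93 m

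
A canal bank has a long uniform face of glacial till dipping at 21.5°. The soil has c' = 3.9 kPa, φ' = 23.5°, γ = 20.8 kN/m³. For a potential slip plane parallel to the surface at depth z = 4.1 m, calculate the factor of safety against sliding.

For an infinite slope with a slip plane parallel to the surface (no pore pressure): FS = [c' + γz cos²β tanφ'] / [γz sinβ cosβ].
γz = 20.8·4.1 = 85.28 kN/m²
Numerator = 3.9 + 85.28·cos²21.5°·tan23.5° = 3.9 + 85.28·0.8657·0.4348 = 36.000 kPa
Denominator = 85.28·sin21.5°·cos21.5° = 85.28·0.3665·0.9304 = 29.080 kPa
FS = 36.000 / 29.080 = 1.238

FS = 1.24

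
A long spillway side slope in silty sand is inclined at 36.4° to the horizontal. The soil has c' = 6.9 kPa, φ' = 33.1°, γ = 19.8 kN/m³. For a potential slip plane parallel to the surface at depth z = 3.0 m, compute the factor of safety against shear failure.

FS = 1.13

For an infinite slope with a slip plane parallel to the surface (no pore pressure): FS = [c' + γz cos²β tanφ'] / [γz sinβ cosβ].
γz = 19.8·3.0 = 59.40 kN/m²
Numerator = 6.9 + 59.40·cos²36.4°·tan33.1° = 6.9 + 59.40·0.6479·0.6519 = 31.986 kPa
Denominator = 59.40·sin36.4°·cos36.4° = 59.40·0.5934·0.8049 = 28.372 kPa
FS = 31.986 / 28.372 = 1.127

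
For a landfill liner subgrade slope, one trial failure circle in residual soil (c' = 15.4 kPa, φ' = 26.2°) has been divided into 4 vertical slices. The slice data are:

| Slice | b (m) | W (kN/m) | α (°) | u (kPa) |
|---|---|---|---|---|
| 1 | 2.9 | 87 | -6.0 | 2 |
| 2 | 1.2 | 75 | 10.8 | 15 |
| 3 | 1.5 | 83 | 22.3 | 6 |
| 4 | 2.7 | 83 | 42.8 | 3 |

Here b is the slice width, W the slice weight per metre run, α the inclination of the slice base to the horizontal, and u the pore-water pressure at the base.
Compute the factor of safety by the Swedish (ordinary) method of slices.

FS = 2.91

Ordinary method of slices: FS = Σ[c'·Δl_i + (W_i cosα_i − u_i·Δl_i)·tanφ'] / Σ W_i sinα_i, with Δl_i = b_i / cosα_i.
Slice 1: Δl = 2.9/cos(-6.0°) = 2.916 m; N'_1 = 87·cos(-6.0°) − 2·2.916 = 80.7; c'Δl = 44.91; W sinα = -9.1
Slice 2: Δl = 1.2/cos10.8° = 1.222 m; N'_2 = 75·cos10.8° − 15·1.222 = 55.3; c'Δl = 18.81; W sinα = 14.1
Slice 3: Δl = 1.5/cos22.3° = 1.621 m; N'_3 = 83·cos22.3° − 6·1.621 = 67.1; c'Δl = 24.97; W sinα = 31.5
Slice 4: Δl = 2.7/cos42.8° = 3.680 m; N'_4 = 83·cos42.8° − 3·3.680 = 49.9; c'Δl = 56.67; W sinα = 56.4
Σc'Δl = 145.4 kN/m; ΣN' = 253.0 kN/m; ΣW sinα = 92.8 kN/m
Resisting = 145.4 + 253.0·tan26.2° = 145.4 + 124.5 = 269.8 kN/m
FS = 269.8 / 92.8 = 2.906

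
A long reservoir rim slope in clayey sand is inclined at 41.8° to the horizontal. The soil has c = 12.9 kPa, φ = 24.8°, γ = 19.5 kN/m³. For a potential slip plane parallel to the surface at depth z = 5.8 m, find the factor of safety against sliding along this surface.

FS = 0.75

For an infinite slope with a slip plane parallel to the surface (no pore pressure): FS = [c + γz cos²β tanφ] / [γz sinβ cosβ].
γz = 19.5·5.8 = 113.10 kN/m²
Numerator = 12.9 + 113.10·cos²41.8°·tan24.8° = 12.9 + 113.10·0.5557·0.4621 = 41.942 kPa
Denominator = 113.10·sin41.8°·cos41.8° = 113.10·0.6665·0.7455 = 56.198 kPa
FS = 41.942 / 56.198 = 0.746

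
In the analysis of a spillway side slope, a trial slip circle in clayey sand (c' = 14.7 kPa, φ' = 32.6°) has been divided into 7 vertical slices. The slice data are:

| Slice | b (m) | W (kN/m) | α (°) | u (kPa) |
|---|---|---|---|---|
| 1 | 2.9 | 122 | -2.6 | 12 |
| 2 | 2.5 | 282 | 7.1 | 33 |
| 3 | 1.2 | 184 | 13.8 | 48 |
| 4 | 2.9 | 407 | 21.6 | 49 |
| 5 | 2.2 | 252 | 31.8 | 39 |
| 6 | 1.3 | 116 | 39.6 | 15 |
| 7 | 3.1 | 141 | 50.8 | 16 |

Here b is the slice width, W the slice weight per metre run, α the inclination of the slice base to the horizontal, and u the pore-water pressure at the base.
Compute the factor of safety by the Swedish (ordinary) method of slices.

Ordinary method of slices: FS = Σ[c'·Δl_i + (W_i cosα_i − u_i·Δl_i)·tanφ'] / Σ W_i sinα_i, with Δl_i = b_i / cosα_i.
Slice 1: Δl = 2.9/cos(-2.6°) = 2.903 m; N'_1 = 122·cos(-2.6°) − 12·2.903 = 87.0; c'Δl = 42.67; W sinα = -5.5
Slice 2: Δl = 2.5/cos7.1° = 2.519 m; N'_2 = 282·cos7.1° − 33·2.519 = 196.7; c'Δl = 37.03; W sinα = 34.9
Slice 3: Δl = 1.2/cos13.8° = 1.236 m; N'_3 = 184·cos13.8° − 48·1.236 = 119.4; c'Δl = 18.16; W sinα = 43.9
Slice 4: Δl = 2.9/cos21.6° = 3.119 m; N'_4 = 407·cos21.6° − 49·3.119 = 225.6; c'Δl = 45.85; W sinα = 149.8
Slice 5: Δl = 2.2/cos31.8° = 2.589 m; N'_5 = 252·cos31.8° − 39·2.589 = 113.2; c'Δl = 38.05; W sinα = 132.8
Slice 6: Δl = 1.3/cos39.6° = 1.687 m; N'_6 = 116·cos39.6° − 15·1.687 = 64.1; c'Δl = 24.80; W sinα = 73.9
Slice 7: Δl = 3.1/cos50.8° = 4.905 m; N'_7 = 141·cos50.8° − 16·4.905 = 10.6; c'Δl = 72.10; W sinα = 109.3
Σc'Δl = 278.7 kN/m; ΣN' = 816.6 kN/m; ΣW sinα = 539.0 kN/m
Resisting = 278.7 + 816.6·tan32.6° = 278.7 + 522.3 = 800.9 kN/m
FS = 800.9 / 539.0 = 1.486

FS = 1.49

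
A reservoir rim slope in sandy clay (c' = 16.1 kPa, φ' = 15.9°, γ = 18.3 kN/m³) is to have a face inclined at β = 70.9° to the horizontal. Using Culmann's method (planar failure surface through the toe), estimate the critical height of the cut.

H_c = 7.50 m

Culmann's analysis gives the critical failure plane at α_cr = (β + φ')/2 = (70.9 + 15.9)/2 = 43.4°, and the critical height
H_c = (4c'/γ) · sinβ cosφ' / [1 − cos(β − φ')]
    = (4·16.1/18.3) · sin70.9°·cos15.9° / [1 − cos(55.0°)]
    = 3.519 · 0.9449·0.9617 / [1 − 0.5736]
    = 3.519 · 0.9088 / 0.4264
    = 7.50 m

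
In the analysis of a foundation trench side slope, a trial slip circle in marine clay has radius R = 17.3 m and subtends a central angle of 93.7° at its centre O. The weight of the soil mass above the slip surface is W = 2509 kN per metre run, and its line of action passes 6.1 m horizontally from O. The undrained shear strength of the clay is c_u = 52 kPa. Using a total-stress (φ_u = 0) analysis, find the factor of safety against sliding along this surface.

FS = 1.66

Taking moments about the centre O, the resisting moment is provided by the undrained shear strength acting along the arc:
Arc length L_a = R·θ = 17.3·(93.7°·π/180) = 17.3·1.6354 = 28.29 m
M_R = c_u·L_a·R = 52·28.29·17.3 = 25451.4 kN·m/m
M_D = W·d = 2509·6.1 = 15304.9 kN·m/m
FS = M_R / M_D = 25451.4 / 15304.9 = 1.663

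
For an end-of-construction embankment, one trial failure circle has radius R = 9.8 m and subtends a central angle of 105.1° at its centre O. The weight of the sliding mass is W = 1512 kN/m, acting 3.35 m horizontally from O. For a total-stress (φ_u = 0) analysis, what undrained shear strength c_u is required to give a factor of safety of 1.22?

FS = c_u·L_a·R / (W·d), so c_u = FS·W·d / (L_a·R).
Arc length L_a = R·θ = 9.8·(105.1°·π/180) = 9.8·1.8343 = 17.98 m
c_u = 1.22·1512·3.35 / (17.98·9.8) = 6179.5 / 176.17 = 35.08 kPa

c_u = 35.1 kPa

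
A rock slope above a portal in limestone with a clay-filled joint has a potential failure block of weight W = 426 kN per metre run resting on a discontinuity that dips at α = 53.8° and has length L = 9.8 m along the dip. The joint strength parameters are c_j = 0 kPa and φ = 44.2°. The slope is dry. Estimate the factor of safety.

Resolving the block weight along and normal to the plane and applying the Mohr–Coulomb strength on the joint:
N' = W cosα = 426·cos53.8° = 251.6 kN/m
Driving force T = W sinα = 426·sin53.8° = 343.8 kN/m
Resisting force R = c_j·L + N'·tanφ = 0·9.8 + 251.6·tan44.2° = 0.0 + 244.7 = 244.7 kN/m
FS = R / T = 244.7 / 343.8 = 0.712

FS = 0.71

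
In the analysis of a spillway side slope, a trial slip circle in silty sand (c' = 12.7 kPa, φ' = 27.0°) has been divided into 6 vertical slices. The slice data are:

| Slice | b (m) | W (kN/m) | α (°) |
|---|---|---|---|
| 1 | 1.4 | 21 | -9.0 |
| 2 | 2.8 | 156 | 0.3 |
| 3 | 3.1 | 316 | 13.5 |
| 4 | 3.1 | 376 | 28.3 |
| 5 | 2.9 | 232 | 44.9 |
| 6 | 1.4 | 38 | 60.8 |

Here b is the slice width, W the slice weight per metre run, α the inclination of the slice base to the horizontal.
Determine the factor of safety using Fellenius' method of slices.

Ordinary method of slices: FS = Σ[c'·Δl_i + (W_i cosα_i)·tanφ'] / Σ W_i sinα_i, with Δl_i = b_i / cosα_i.
Slice 1: Δl = 1.4/cos(-9.0°) = 1.417 m; N'_1 = 21·cos(-9.0°) = 20.7; c'Δl = 18.00; W sinα = -3.3
Slice 2: Δl = 2.8/cos0.3° = 2.800 m; N'_2 = 156·cos0.3° = 156.0; c'Δl = 35.56; W sinα = 0.8
Slice 3: Δl = 3.1/cos13.5° = 3.188 m; N'_3 = 316·cos13.5° = 307.3; c'Δl = 40.49; W sinα = 73.8
Slice 4: Δl = 3.1/cos28.3° = 3.521 m; N'_4 = 376·cos28.3° = 331.1; c'Δl = 44.71; W sinα = 178.3
Slice 5: Δl = 2.9/cos44.9° = 4.094 m; N'_5 = 232·cos44.9° = 164.3; c'Δl = 51.99; W sinα = 163.8
Slice 6: Δl = 1.4/cos60.8° = 2.870 m; N'_6 = 38·cos60.8° = 18.5; c'Δl = 36.44; W sinα = 33.2
Σc'Δl = 227.2 kN/m; ΣN' = 997.9 kN/m; ΣW sinα = 446.5 kN/m
Resisting = 227.2 + 997.9·tan27.0° = 227.2 + 508.5 = 735.7 kN/m
FS = 735.7 / 446.5 = 1.648

FS = 1.65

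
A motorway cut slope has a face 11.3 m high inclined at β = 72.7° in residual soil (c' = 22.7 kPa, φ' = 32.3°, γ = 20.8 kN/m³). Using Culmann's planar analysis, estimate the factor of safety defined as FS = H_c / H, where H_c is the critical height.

FS = 1.31

H_c = (4c'/γ) · sinβ cosφ' / [1 − cos(β − φ')]
    = (4·22.7/20.8) · sin72.7°·cos32.3° / [1 − cos40.4°]
    = 4.365 · 0.8070 / 0.2385 = 14.77 m
FS = H_c / H = 14.77 / 11.3 = 1.307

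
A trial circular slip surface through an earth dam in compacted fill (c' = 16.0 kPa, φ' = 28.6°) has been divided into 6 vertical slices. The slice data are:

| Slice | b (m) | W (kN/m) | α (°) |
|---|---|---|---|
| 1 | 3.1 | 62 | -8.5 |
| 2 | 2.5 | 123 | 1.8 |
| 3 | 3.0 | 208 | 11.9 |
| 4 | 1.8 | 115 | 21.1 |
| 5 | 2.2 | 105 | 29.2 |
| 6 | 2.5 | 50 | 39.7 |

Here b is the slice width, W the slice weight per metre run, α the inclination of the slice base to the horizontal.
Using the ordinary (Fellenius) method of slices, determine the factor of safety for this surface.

FS = 3.72

Ordinary method of slices: FS = Σ[c'·Δl_i + (W_i cosα_i)·tanφ'] / Σ W_i sinα_i, with Δl_i = b_i / cosα_i.
Slice 1: Δl = 3.1/cos(-8.5°) = 3.134 m; N'_1 = 62·cos(-8.5°) = 61.3; c'Δl = 50.15; W sinα = -9.2
Slice 2: Δl = 2.5/cos1.8° = 2.501 m; N'_2 = 123·cos1.8° = 122.9; c'Δl = 40.02; W sinα = 3.9
Slice 3: Δl = 3.0/cos11.9° = 3.066 m; N'_3 = 208·cos11.9° = 203.5; c'Δl = 49.05; W sinα = 42.9
Slice 4: Δl = 1.8/cos21.1° = 1.929 m; N'_4 = 115·cos21.1° = 107.3; c'Δl = 30.87; W sinα = 41.4
Slice 5: Δl = 2.2/cos29.2° = 2.520 m; N'_5 = 105·cos29.2° = 91.7; c'Δl = 40.32; W sinα = 51.2
Slice 6: Δl = 2.5/cos39.7° = 3.249 m; N'_6 = 50·cos39.7° = 38.5; c'Δl = 51.99; W sinα = 31.9
Σc'Δl = 262.4 kN/m; ΣN' = 625.2 kN/m; ΣW sinα = 162.2 kN/m
Resisting = 262.4 + 625.2·tan28.6° = 262.4 + 340.9 = 603.3 kN/m
FS = 603.3 / 162.2 = 3.720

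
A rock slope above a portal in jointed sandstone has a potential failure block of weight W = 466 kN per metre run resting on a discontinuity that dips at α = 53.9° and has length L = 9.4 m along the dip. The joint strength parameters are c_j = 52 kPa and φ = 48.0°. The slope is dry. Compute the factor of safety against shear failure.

Resolving the block weight along and normal to the plane and applying the Mohr–Coulomb strength on the joint:
N' = W cosα = 466·cos53.9° = 274.6 kN/m
Driving force T = W sinα = 466·sin53.9° = 376.5 kN/m
Resisting force R = c_j·L + N'·tanφ = 52·9.4 + 274.6·tan48.0° = 488.8 + 304.9 = 793.7 kN/m
FS = R / T = 793.7 / 376.5 = 2.108

FS = 2.11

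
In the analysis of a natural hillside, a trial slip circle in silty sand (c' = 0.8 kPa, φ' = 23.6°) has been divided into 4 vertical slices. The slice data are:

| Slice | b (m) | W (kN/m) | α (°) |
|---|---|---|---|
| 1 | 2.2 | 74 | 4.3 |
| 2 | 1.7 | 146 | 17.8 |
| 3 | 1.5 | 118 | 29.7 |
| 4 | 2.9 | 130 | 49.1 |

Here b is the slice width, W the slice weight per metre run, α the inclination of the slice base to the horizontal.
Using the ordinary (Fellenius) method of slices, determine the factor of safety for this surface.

FS = 0.88

Ordinary method of slices: FS = Σ[c'·Δl_i + (W_i cosα_i)·tanφ'] / Σ W_i sinα_i, with Δl_i = b_i / cosα_i.
Slice 1: Δl = 2.2/cos4.3° = 2.206 m; N'_1 = 74·cos4.3° = 73.8; c'Δl = 1.76; W sinα = 5.5
Slice 2: Δl = 1.7/cos17.8° = 1.785 m; N'_2 = 146·cos17.8° = 139.0; c'Δl = 1.43; W sinα = 44.6
Slice 3: Δl = 1.5/cos29.7° = 1.727 m; N'_3 = 118·cos29.7° = 102.5; c'Δl = 1.38; W sinα = 58.5
Slice 4: Δl = 2.9/cos49.1° = 4.429 m; N'_4 = 130·cos49.1° = 85.1; c'Δl = 3.54; W sinα = 98.3
Σc'Δl = 8.1 kN/m; ΣN' = 400.4 kN/m; ΣW sinα = 206.9 kN/m
Resisting = 8.1 + 400.4·tan23.6° = 8.1 + 174.9 = 183.1 kN/m
FS = 183.1 / 206.9 = 0.885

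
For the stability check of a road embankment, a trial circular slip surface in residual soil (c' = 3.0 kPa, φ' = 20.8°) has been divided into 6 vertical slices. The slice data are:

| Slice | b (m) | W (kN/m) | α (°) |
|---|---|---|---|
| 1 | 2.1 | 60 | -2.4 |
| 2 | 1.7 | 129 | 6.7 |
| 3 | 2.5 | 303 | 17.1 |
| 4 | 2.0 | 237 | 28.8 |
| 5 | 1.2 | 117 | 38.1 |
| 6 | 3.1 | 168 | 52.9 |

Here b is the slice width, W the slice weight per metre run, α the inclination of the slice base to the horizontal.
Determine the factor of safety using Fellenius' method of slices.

FS = 0.90

Ordinary method of slices: FS = Σ[c'·Δl_i + (W_i cosα_i)·tanφ'] / Σ W_i sinα_i, with Δl_i = b_i / cosα_i.
Slice 1: Δl = 2.1/cos(-2.4°) = 2.102 m; N'_1 = 60·cos(-2.4°) = 59.9; c'Δl = 6.31; W sinα = -2.5
Slice 2: Δl = 1.7/cos6.7° = 1.712 m; N'_2 = 129·cos6.7° = 128.1; c'Δl = 5.14; W sinα = 15.1
Slice 3: Δl = 2.5/cos17.1° = 2.616 m; N'_3 = 303·cos17.1° = 289.6; c'Δl = 7.85; W sinα = 89.1
Slice 4: Δl = 2.0/cos28.8° = 2.282 m; N'_4 = 237·cos28.8° = 207.7; c'Δl = 6.85; W sinα = 114.2
Slice 5: Δl = 1.2/cos38.1° = 1.525 m; N'_5 = 117·cos38.1° = 92.1; c'Δl = 4.57; W sinα = 72.2
Slice 6: Δl = 3.1/cos52.9° = 5.139 m; N'_6 = 168·cos52.9° = 101.3; c'Δl = 15.42; W sinα = 134.0
Σc'Δl = 46.1 kN/m; ΣN' = 878.8 kN/m; ΣW sinα = 422.0 kN/m
Resisting = 46.1 + 878.8·tan20.8° = 46.1 + 333.8 = 379.9 kN/m
FS = 379.9 / 422.0 = 0.900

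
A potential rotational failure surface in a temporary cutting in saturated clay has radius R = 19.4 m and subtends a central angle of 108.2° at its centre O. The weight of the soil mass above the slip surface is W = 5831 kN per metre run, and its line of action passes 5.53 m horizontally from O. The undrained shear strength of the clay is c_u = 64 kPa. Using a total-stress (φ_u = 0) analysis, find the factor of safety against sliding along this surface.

FS = 1.41

Taking moments about the centre O, the resisting moment is provided by the undrained shear strength acting along the arc:
Arc length L_a = R·θ = 19.4·(108.2°·π/180) = 19.4·1.8884 = 36.64 m
M_R = c_u·L_a·R = 64·36.64·19.4 = 45487.1 kN·m/m
M_D = W·d = 5831·5.53 = 32245.4 kN·m/m
FS = M_R / M_D = 45487.1 / 32245.4 = 1.411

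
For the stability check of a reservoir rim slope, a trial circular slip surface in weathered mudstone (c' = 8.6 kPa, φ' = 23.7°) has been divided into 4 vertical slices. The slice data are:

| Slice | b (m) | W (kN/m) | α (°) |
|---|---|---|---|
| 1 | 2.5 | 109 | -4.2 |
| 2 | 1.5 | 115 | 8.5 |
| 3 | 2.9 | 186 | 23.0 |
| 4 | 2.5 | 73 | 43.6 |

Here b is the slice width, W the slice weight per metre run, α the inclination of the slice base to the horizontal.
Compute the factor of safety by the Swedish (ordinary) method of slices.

FS = 2.18

Ordinary method of slices: FS = Σ[c'·Δl_i + (W_i cosα_i)·tanφ'] / Σ W_i sinα_i, with Δl_i = b_i / cosα_i.
Slice 1: Δl = 2.5/cos(-4.2°) = 2.507 m; N'_1 = 109·cos(-4.2°) = 108.7; c'Δl = 21.56; W sinα = -8.0
Slice 2: Δl = 1.5/cos8.5° = 1.517 m; N'_2 = 115·cos8.5° = 113.7; c'Δl = 13.04; W sinα = 17.0
Slice 3: Δl = 2.9/cos23.0° = 3.150 m; N'_3 = 186·cos23.0° = 171.2; c'Δl = 27.09; W sinα = 72.7
Slice 4: Δl = 2.5/cos43.6° = 3.452 m; N'_4 = 73·cos43.6° = 52.9; c'Δl = 29.69; W sinα = 50.3
Σc'Δl = 91.4 kN/m; ΣN' = 446.5 kN/m; ΣW sinα = 132.0 kN/m
Resisting = 91.4 + 446.5·tan23.7° = 91.4 + 196.0 = 287.4 kN/m
FS = 287.4 / 132.0 = 2.177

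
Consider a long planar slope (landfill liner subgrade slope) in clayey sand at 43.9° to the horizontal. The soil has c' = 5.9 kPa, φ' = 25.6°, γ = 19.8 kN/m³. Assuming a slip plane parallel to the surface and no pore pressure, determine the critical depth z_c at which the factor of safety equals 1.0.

z_c = 1.19 m

Setting FS = 1.00 in FS = [c' + γz cos²β tanφ'] / [γz sinβ cosβ] and solving for z:
z = c' / [γ cosβ (FS·sinβ − cosβ·tanφ')]
  = 5.9 / [19.8·cos43.9°·(1.00·sin43.9° − cos43.9°·tan25.6°)]
  = 5.9 / [19.8·0.7206·(1.00·0.6934 − 0.7206·0.4791)]
  = 5.9 / 4.9673 = 1.188 m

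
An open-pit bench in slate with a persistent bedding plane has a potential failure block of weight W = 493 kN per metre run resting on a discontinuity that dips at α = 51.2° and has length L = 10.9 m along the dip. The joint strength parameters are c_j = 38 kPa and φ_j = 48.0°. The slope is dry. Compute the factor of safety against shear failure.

Resolving the block weight along and normal to the plane and applying the Mohr–Coulomb strength on the joint:
N' = W cosα = 493·cos51.2° = 308.9 kN/m
Driving force T = W sinα = 493·sin51.2° = 384.2 kN/m
Resisting force R = c_j·L + N'·tanφ_j = 38·10.9 + 308.9·tan48.0° = 414.2 + 343.1 = 757.3 kN/m
FS = R / T = 757.3 / 384.2 = 1.971

FS = 1.97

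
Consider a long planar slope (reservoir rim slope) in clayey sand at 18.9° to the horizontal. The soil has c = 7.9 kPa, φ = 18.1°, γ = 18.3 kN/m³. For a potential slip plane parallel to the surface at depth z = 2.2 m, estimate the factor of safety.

FS = 1.59

For an infinite slope with a slip plane parallel to the surface (no pore pressure): FS = [c + γz cos²β tanφ] / [γz sinβ cosβ].
γz = 18.3·2.2 = 40.26 kN/m²
Numerator = 7.9 + 40.26·cos²18.9°·tan18.1° = 7.9 + 40.26·0.8951·0.3269 = 19.678 kPa
Denominator = 40.26·sin18.9°·cos18.9° = 40.26·0.3239·0.9461 = 12.338 kPa
FS = 19.678 / 12.338 = 1.595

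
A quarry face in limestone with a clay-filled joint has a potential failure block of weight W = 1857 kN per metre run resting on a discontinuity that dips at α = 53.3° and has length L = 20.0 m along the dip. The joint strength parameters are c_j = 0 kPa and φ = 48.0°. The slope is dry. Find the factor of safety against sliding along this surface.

FS = 0.83

Resolving the block weight along and normal to the plane and applying the Mohr–Coulomb strength on the joint:
N' = W cosα = 1857·cos53.3° = 1109.8 kN/m
Driving force T = W sinα = 1857·sin53.3° = 1488.9 kN/m
Resisting force R = c_j·L + N'·tanφ = 0·20.0 + 1109.8·tan48.0° = 0.0 + 1232.5 = 1232.5 kN/m
FS = R / T = 1232.5 / 1488.9 = 0.828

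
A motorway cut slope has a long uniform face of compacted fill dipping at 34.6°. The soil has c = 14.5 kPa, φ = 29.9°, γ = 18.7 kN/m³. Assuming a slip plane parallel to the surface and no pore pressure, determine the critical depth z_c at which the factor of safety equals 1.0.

Setting FS = 1.00 in FS = [c + γz cos²β tanφ] / [γz sinβ cosβ] and solving for z:
z = c / [γ cosβ (FS·sinβ − cosβ·tanφ)]
  = 14.5 / [18.7·cos34.6°·(1.00·sin34.6° − cos34.6°·tan29.9°)]
  = 14.5 / [18.7·0.8231·(1.00·0.5678 − 0.8231·0.5750)]
  = 14.5 / 1.4549 = 9.966 m

z_c = 9.97 m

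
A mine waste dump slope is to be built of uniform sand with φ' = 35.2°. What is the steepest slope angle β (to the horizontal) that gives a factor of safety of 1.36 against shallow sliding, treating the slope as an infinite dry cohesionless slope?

For an infinite dry cohesionless slope FS = tanφ'/tanβ, so tanβ = tanφ' / FS.
tanβ = tan35.2° / 1.36 = 0.7054 / 1.36 = 0.5187
β = arctan(0.5187) = 27.42°

β = 27.4°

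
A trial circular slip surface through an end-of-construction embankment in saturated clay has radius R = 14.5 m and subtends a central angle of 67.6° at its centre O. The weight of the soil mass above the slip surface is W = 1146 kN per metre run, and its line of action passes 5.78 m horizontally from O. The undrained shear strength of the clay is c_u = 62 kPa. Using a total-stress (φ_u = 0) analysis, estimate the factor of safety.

FS = 2.32

Taking moments about the centre O, the resisting moment is provided by the undrained shear strength acting along the arc:
Arc length L_a = R·θ = 14.5·(67.6°·π/180) = 14.5·1.1798 = 17.11 m
M_R = c_u·L_a·R = 62·17.11·14.5 = 15379.8 kN·m/m
M_D = W·d = 1146·5.78 = 6623.9 kN·m/m
FS = M_R / M_D = 15379.8 / 6623.9 = 2.322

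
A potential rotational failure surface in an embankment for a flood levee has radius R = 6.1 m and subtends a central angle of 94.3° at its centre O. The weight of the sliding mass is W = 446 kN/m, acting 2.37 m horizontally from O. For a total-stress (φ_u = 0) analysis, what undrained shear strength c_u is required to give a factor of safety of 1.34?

FS = c_u·L_a·R / (W·d), so c_u = FS·W·d / (L_a·R).
Arc length L_a = R·θ = 6.1·(94.3°·π/180) = 6.1·1.6458 = 10.04 m
c_u = 1.34·446·2.37 / (10.04·6.1) = 1416.4 / 61.24 = 23.13 kPa

c_u = 23.1 kPa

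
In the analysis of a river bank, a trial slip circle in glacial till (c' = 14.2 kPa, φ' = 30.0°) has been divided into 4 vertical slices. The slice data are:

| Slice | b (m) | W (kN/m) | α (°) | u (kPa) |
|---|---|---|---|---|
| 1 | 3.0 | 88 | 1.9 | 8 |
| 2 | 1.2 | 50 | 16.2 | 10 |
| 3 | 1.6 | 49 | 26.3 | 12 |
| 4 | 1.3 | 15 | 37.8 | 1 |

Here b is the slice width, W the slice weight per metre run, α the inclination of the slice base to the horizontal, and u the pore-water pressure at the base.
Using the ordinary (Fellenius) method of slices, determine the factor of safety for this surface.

Ordinary method of slices: FS = Σ[c'·Δl_i + (W_i cosα_i − u_i·Δl_i)·tanφ'] / Σ W_i sinα_i, with Δl_i = b_i / cosα_i.
Slice 1: Δl = 3.0/cos1.9° = 3.002 m; N'_1 = 88·cos1.9° − 8·3.002 = 63.9; c'Δl = 42.62; W sinα = 2.9
Slice 2: Δl = 1.2/cos16.2° = 1.250 m; N'_2 = 50·cos16.2° − 10·1.250 = 35.5; c'Δl = 17.74; W sinα = 13.9
Slice 3: Δl = 1.6/cos26.3° = 1.785 m; N'_3 = 49·cos26.3° − 12·1.785 = 22.5; c'Δl = 25.34; W sinα = 21.7
Slice 4: Δl = 1.3/cos37.8° = 1.645 m; N'_4 = 15·cos37.8° − 1·1.645 = 10.2; c'Δl = 23.36; W sinα = 9.2
Σc'Δl = 109.1 kN/m; ΣN' = 132.2 kN/m; ΣW sinα = 47.8 kN/m
Resisting = 109.1 + 132.2·tan30.0° = 109.1 + 76.3 = 185.4 kN/m
FS = 185.4 / 47.8 = 3.881

FS = 3.88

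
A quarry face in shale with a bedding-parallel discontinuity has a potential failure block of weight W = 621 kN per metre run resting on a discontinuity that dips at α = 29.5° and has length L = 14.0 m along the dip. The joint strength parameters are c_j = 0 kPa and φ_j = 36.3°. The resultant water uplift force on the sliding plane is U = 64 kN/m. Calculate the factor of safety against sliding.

FS = 1.14

Resolving the block weight along and normal to the plane and applying the Mohr–Coulomb strength on the joint:
N' = W cosα − U = 621·cos29.5° − 64 = 476.5 kN/m
Driving force T = W sinα = 621·sin29.5° = 305.8 kN/m
Resisting force R = c_j·L + N'·tanφ_j = 0·14.0 + 476.5·tan36.3° = 0.0 + 350.0 = 350.0 kN/m
FS = R / T = 350.0 / 305.8 = 1.145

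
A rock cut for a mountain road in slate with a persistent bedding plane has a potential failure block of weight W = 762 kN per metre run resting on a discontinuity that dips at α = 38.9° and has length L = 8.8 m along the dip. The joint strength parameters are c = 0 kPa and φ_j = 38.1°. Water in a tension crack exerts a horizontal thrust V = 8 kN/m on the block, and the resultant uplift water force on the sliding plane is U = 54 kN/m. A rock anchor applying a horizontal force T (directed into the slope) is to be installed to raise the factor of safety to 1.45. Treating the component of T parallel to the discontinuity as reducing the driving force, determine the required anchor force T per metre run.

T = 175 kN/m

Resolving forces along and normal to the sliding plane, with the horizontal anchor force T adding T·sinα to the effective normal force and T·cosα acting up the plane against the driving force:
FS = [cL + (W cosα − U − V sinα + T sinα) tanφ_j] / [W sinα + V cosα − T cosα]
Without the anchor: N' = 534.0 kN/m, driving T_d = 484.7 kN/m, resisting R = 0·8.8 + 534.0·tan38.1° = 418.7 kN/m, FS = 0.86.
Setting FS = 1.45 and solving for T:
1.45·(484.7 − T cos38.9°) = 418.7 + T sin38.9°·tan38.1°
T·(sin38.9°·tan38.1° + 1.45·cos38.9°) = 1.45·484.7 − 418.7
T·(0.6280·0.7841 + 1.45·0.7782) = 702.9 − 418.7 = 284.2
T·1.6208 = 284.2
T = 175.3 kN/m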